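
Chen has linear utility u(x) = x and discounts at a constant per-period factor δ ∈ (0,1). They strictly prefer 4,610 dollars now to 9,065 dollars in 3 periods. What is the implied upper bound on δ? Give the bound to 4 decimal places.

Under u(x) = x this choice says 4610 > δ^3·9065.
Hence δ^3 < 4610/9065 = 0.50855, and x ↦ x^(1/3) is increasing on (0,∞).
δ < (4610/9065)^(1/3) ≈ 0.7982.

δ < 0.7982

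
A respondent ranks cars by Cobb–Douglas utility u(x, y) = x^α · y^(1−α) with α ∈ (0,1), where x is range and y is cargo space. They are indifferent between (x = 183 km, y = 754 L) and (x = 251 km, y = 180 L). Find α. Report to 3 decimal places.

Indifference: 183^α · 754^(1−α) = 251^α · 180^(1−α).
Rearrange to (183/251)^α = (180/754)^(1−α) and take logs: α·-0.315967 = (1−α)·-1.432436.
With A = -0.315967 and B = -1.432436: α·A = (1−α)·B, so α = B/(A+B) = -1.432436/-1.748403 ≈ 0.819.

α ≈ 0.819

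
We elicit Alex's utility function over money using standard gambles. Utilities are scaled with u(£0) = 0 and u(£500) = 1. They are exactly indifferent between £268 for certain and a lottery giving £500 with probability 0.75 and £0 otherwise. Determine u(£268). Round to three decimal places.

By the standard-gamble method, u(£268) is just the indifference probability on the best outcome: 0.75.

0.750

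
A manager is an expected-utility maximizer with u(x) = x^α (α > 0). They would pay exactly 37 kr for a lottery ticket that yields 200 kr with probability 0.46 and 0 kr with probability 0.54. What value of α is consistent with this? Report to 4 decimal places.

α ≈ 0.4602

The lottery's expected utility is 0.46·u(200) + 0.54·u(0) = 0.46·200^α (since u(0) = 0 for α > 0).
Indifference: 37^α = 0.46·200^α, so (37/200)^α = 0.46.
Taking logs: α·ln(37/200) = ln(0.46), so α = -0.7765288 / -1.6873995 ≈ 0.4602.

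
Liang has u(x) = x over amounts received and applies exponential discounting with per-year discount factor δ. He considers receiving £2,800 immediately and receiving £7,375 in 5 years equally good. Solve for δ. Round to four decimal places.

Indifference means u(2800) = δ^5 · u(7375), so δ^5 = u(2800)/u(7375).
With u(x) = x: δ^5 = 2800/7375 = 0.37966.
Hence δ = (0.37966)^(1/5) = 0.823909.

δ ≈ 0.8239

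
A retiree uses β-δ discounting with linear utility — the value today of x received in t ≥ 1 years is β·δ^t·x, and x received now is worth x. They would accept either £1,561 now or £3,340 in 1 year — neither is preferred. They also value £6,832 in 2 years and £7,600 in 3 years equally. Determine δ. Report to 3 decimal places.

From the later pair, β·δ^2·6832 = β·δ^3·7600; dividing through, δ = 6832/7600 = 0.89895.

δ ≈ 0.899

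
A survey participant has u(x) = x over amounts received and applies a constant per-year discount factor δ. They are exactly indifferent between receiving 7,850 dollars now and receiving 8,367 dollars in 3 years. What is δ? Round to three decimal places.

δ ≈ 0.979

Equating discounted utilities: u(7850) = δ^3·u(8367) ⇒ δ^3 = u(7850)/u(8367).
With u(x) = x: δ^3 = 7850/8367 = 0.93821.
Taking the cube root: δ = 0.93821^(1/3) ≈ 0.979.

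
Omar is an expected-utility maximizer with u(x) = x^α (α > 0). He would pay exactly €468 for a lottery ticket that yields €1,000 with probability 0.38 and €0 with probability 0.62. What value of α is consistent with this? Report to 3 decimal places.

α ≈ 1.274

EU(lottery) = 0.38·1000^α + 0.62·0 = 0.38·1000^α.
Equating: 468^α = 0.38·1000^α, i.e. 0.4680^α = 0.38.
Take logs: α = ln 0.38 / ln(468/1000) ≈ 1.27433.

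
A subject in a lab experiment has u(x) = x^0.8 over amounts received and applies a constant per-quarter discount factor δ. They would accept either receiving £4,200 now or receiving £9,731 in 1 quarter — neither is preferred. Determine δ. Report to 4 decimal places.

Indifference means u(4200) = δ · u(9731), so δ = u(4200)/u(9731).
Since u(x) = x^0.8, δ = (4200/9731)^0.8 = 0.43161^0.8 = 0.51059.

δ ≈ 0.5106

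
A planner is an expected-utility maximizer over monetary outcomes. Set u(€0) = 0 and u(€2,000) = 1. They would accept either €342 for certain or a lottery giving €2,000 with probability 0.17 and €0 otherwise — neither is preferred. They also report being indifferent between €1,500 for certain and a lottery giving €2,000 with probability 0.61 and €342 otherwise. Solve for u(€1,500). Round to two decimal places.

The first gamble pins u(€342): it must equal 0.17·1 + 0.83·0 = 0.17.
Chaining: u(€1,500) = 0.61·1.00 + 0.39·0.17 = 0.6763.

0.68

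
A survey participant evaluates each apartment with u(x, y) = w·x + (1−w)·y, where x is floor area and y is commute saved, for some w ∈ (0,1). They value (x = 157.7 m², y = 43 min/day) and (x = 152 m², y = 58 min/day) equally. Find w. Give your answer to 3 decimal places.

u(157.7,43) = u(152,58) means w·157.7 + (1−w)·43 = w·152 + (1−w)·58.
w·(157.7−152) = (1−w)·(58−43), i.e. w·5.7 = (1−w)·15.
So w/(1−w) = 15/5.7 = 2.6316, giving w = 15/(5.7+15) = 0.725.

w = 0.725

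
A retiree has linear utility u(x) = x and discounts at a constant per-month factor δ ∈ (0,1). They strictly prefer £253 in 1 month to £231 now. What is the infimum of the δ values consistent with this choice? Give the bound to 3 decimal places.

δ > 0.913

Under u(x) = x this choice says 231 < δ·253.
So δ > 231/253 = 0.91304.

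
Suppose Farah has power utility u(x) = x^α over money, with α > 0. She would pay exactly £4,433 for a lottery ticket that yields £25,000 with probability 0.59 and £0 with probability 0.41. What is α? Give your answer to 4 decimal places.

α ≈ 0.3050

EU(lottery) = 0.59·25000^α + 0.41·0 = 0.59·25000^α.
Indifference: 4433^α = 0.59·25000^α, so (4433/25000)^α = 0.59.
Take logs: α = ln 0.59 / ln(4433/25000) ≈ 0.305025.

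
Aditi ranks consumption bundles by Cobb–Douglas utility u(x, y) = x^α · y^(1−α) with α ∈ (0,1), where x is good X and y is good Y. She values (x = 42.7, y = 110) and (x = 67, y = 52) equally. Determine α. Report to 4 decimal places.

The Cobb–Douglas utilities coincide, so 42.7^α·110^(1−α) = 67^α·52^(1−α).
Taking logs: α·ln 42.7 + (1−α)·ln 110 = α·ln 67 + (1−α)·ln 52, i.e. α·-0.4504937 = (1−α)·-0.7492366.
Thus α·(-1.1997303) = -0.7492366, so α = -0.7492366/-1.1997303 ≈ 0.6245.

α ≈ 0.6245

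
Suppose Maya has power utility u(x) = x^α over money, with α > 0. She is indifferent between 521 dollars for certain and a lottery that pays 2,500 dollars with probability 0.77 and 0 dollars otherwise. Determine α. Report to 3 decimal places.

α ≈ 0.167

Since u(0) = 0, the lottery's EU is 0.77·2500^α.
Setting u(521) equal to that: 521^α = 0.77·2500^α ⇒ (521/2500)^α = 0.77.
Take logs: α = ln 0.77 / ln(521/2500) ≈ 0.16666.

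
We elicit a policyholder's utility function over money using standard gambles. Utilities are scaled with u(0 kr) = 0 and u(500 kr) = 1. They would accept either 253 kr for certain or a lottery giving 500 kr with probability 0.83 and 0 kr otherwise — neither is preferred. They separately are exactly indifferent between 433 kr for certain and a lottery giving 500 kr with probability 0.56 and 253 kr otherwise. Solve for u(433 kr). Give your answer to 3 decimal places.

The first gamble pins u(253 kr): it must equal 0.83·1 + 0.17·0 = 0.83.
The second indifference gives u(433 kr) = 0.56·u(500 kr) + 0.44·u(253 kr) = 0.56·1.00 + 0.44·0.83 = 0.9252.

0.925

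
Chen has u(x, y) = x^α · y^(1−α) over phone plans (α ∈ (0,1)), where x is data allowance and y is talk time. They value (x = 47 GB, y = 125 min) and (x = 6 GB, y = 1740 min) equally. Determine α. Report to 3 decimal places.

α ≈ 0.561

Set the two utilities equal: 47^α·125^(1−α) = 6^α·1740^(1−α).
(47/6)^α = (1740/125)^(1−α); take logs: α·ln(47/6) = (1−α)·ln(1740/125), i.e. α·2.058388 = (1−α)·2.633327.
Thus α·(4.691715) = 2.633327, so α = 2.633327/4.691715 ≈ 0.561.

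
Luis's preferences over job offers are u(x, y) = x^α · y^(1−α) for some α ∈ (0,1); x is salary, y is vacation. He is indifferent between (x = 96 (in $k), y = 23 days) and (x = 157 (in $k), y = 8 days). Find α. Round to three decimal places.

α ≈ 0.682

Set the two utilities equal: 96^α·23^(1−α) = 157^α·8^(1−α).
Taking logs: α·ln 96 + (1−α)·ln 23 = α·ln 157 + (1−α)·ln 8, i.e. α·-0.491898 = (1−α)·-1.056053.
So α/(1−α) = (-1.056053)/(-0.491898) = 2.146894, and α = 2.146894/3.146894 ≈ 0.682.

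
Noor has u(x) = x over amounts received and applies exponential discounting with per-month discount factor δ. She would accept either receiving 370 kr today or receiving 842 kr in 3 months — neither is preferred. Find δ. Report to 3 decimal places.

The payoff in 3 months is discounted by δ^3, so u(370) = δ^3·u(842) and δ^3 = u(370)/u(842).
With u(x) = x: δ^3 = 370/842 = 0.43943.
So δ = 0.43943^(1/3) ≈ 0.760.

δ ≈ 0.760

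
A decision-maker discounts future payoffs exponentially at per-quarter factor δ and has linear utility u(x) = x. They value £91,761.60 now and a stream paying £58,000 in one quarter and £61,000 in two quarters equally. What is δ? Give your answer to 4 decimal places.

Equating present values: 91761.60 = 58000δ + 61000δ².
That is, 61000δ² + 58000δ − 91761.60 = 0, a quadratic in δ.
By the quadratic formula (taking the positive root), δ = (−58000 + √25753830400.00) / 122000 ≈ 0.8400.

δ ≈ 0.8400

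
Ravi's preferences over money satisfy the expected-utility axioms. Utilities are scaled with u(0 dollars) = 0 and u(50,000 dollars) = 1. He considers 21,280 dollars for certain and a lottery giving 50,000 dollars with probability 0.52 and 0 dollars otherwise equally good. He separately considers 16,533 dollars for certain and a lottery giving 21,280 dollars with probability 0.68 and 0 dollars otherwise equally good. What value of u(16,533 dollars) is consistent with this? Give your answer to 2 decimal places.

From the first indifference, u(21,280 dollars) = 0.52·u(50,000 dollars) + 0.48·u(0 dollars) = 0.52·1 + 0.48·0 = 0.52.
Chaining: u(16,533 dollars) = 0.68·0.52 + 0.32·0.00 = 0.3536.

0.35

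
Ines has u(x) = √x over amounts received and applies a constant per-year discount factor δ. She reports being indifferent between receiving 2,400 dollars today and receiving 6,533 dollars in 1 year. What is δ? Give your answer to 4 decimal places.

Indifference means u(2400) = δ · u(6533), so δ = u(2400)/u(6533).
Since u(x) = √x, δ = √(2400/6533) = 0.60611.

δ ≈ 0.6061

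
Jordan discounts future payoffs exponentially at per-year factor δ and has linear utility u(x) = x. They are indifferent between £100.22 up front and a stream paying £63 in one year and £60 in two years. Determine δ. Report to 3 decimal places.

The stream is worth 63δ + 60δ² today, so 63δ + 60δ² = 100.22.
Rearranged: 60δ² + 63δ − 100.22 = 0.
The positive root is δ = [−63 + √(63² + 4·60·100.22)] / (2·60) = (−63 + 167.397)/120 ≈ 0.870.

δ ≈ 0.870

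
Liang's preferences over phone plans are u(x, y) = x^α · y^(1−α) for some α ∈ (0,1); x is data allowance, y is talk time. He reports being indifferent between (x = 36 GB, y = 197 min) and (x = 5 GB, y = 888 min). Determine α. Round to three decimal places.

Indifference: 36^α · 197^(1−α) = 5^α · 888^(1−α).
Rearrange to (36/5)^α = (888/197)^(1−α) and take logs: α·1.974081 = (1−α)·1.505768.
So α/(1−α) = (1.505768)/(1.974081) = 0.762769, and α = 0.762769/1.762769 ≈ 0.433.

α ≈ 0.433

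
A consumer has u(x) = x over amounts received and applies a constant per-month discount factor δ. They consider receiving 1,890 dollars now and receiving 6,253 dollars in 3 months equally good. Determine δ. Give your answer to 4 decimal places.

Indifference means u(1890) = δ^3 · u(6253), so δ^3 = u(1890)/u(6253).
With u(x) = x: δ^3 = 1890/6253 = 0.30225.
So δ = 0.30225^(1/3) ≈ 0.6711.

δ ≈ 0.6711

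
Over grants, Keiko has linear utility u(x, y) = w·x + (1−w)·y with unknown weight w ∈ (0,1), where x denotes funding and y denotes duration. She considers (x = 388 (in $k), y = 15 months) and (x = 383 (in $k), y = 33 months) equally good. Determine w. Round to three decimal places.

u(388,15) = u(383,33) means w·388 + (1−w)·15 = w·383 + (1−w)·33.
Collecting terms: w·5 = (1−w)·18.
Hence w = 18/(5+18) = 18/23 = 0.783.

w = 0.783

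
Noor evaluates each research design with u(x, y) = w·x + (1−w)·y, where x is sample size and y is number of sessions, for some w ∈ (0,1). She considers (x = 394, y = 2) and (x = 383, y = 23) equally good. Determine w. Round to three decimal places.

w = 0.656

Indifference: w·394 + (1−w)·2 = w·383 + (1−w)·23.
Collecting terms: w·11 = (1−w)·21.
So w/(1−w) = 21/11 = 1.9091, giving w = 21/(11+21) = 0.656.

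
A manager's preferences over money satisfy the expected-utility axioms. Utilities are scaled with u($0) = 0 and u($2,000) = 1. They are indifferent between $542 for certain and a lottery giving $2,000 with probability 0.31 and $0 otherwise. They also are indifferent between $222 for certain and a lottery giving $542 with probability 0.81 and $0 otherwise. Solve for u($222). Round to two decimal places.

The first gamble pins u($542): it must equal 0.31·1 + 0.69·0 = 0.31.
Then u($222) = 0.81·u($542) + 0.19·u($0) = 0.81·0.31 + 0.19·0.00 = 0.2511.

0.25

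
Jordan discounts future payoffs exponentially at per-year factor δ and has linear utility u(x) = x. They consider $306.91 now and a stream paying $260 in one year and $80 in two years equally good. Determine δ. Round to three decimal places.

δ ≈ 0.920

Equating present values: 306.91 = 260δ + 80δ².
So 80δ² + 260δ − 306.91 = 0.
The positive root is δ = [−260 + √(260² + 4·80·306.91)] / (2·80) = (−260 + 407.199)/160 ≈ 0.920.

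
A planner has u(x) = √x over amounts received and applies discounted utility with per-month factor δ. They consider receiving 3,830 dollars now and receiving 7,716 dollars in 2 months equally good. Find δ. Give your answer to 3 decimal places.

δ ≈ 0.839

Equating discounted utilities: u(3830) = δ^2·u(7716) ⇒ δ^2 = u(3830)/u(7716).
With u(x) = √x: δ^2 = √3830/√7716 = √(3830/7716) = 0.70454.
So δ = 0.70454^(1/2) ≈ 0.839.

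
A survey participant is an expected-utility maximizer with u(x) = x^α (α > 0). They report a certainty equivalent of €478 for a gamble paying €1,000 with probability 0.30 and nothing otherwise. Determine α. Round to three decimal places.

α ≈ 1.631

EU(lottery) = 0.30·1000^α + 0.70·0 = 0.30·1000^α.
Equating: 478^α = 0.30·1000^α, i.e. 0.4780^α = 0.30.
α = ln(0.30) / ln(478/1000) = -1.203973/-0.738145 ≈ 1.631.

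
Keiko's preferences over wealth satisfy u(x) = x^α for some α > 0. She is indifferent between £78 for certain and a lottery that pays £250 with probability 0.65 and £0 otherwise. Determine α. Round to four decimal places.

The lottery's expected utility is 0.65·u(250) + 0.35·u(0) = 0.65·250^α (since u(0) = 0 for α > 0).
Setting u(78) equal to that: 78^α = 0.65·250^α ⇒ (78/250)^α = 0.65.
Take logs: α = ln 0.65 / ln(78/250) ≈ 0.369849.

α ≈ 0.3698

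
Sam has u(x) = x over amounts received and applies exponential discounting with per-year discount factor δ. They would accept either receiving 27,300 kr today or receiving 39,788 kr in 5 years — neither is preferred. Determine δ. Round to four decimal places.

Indifference means u(27300) = δ^5 · u(39788), so δ^5 = u(27300)/u(39788).
With u(x) = x: δ^5 = 27300/39788 = 0.68614.
Hence δ = (0.68614)^(1/5) = 0.927432.

δ ≈ 0.9274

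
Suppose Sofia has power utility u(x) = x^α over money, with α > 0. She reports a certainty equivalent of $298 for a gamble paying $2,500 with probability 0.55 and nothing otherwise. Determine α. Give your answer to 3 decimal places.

The lottery's expected utility is 0.55·u(2500) + 0.45·u(0) = 0.55·2500^α (since u(0) = 0 for α > 0).
Equating: 298^α = 0.55·2500^α, i.e. 0.1192^α = 0.55.
α = ln(0.55) / ln(298/2500) = -0.597837/-2.126953 ≈ 0.281.

α ≈ 0.281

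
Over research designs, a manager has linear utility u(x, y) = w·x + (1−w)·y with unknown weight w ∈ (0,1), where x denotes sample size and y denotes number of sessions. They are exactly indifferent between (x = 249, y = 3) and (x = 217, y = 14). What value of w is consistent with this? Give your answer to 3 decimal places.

w = 0.256

u(249,3) = u(217,14) means w·249 + (1−w)·3 = w·217 + (1−w)·14.
Rearranging, 32·w − 11·(1−w) = 0.
The marginal rate of substitution is 11/32, so w = 11/(32+11) = 0.256.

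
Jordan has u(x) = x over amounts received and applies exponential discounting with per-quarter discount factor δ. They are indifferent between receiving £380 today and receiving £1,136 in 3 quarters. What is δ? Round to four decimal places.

δ ≈ 0.6942

The payoff in 3 quarters is discounted by δ^3, so u(380) = δ^3·u(1136) and δ^3 = u(380)/u(1136).
With u(x) = x: δ^3 = 380/1136 = 0.33451.
Hence δ = (0.33451)^(1/3) = 0.694174.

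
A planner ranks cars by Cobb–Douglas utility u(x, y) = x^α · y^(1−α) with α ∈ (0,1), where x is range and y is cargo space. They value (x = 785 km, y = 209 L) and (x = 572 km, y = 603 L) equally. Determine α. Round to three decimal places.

α ≈ 0.770

Set the two utilities equal: 785^α·209^(1−α) = 572^α·603^(1−α).
Taking logs: α·ln 785 + (1−α)·ln 209 = α·ln 572 + (1−α)·ln 603, i.e. α·0.316545 = (1−α)·1.059583.
So α/(1−α) = (1.059583)/(0.316545) = 3.347338, and α = 3.347338/4.347338 ≈ 0.770.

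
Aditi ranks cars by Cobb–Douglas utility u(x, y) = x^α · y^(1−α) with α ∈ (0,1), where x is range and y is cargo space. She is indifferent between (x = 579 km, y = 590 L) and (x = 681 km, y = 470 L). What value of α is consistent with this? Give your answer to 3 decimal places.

α ≈ 0.584

Indifference: 579^α · 590^(1−α) = 681^α · 470^(1−α).
Rearrange to (579/681)^α = (470/590)^(1−α) and take logs: α·-0.162260 = (1−α)·-0.227390.
With A = -0.162260 and B = -0.227390: α·A = (1−α)·B, so α = B/(A+B) = -0.227390/-0.389650 ≈ 0.584.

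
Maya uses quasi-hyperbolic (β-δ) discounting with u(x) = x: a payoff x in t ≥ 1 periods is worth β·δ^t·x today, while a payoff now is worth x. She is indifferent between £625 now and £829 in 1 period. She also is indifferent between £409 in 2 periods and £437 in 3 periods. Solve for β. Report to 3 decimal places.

β ≈ 0.806

From the later pair, β·δ^2·409 = β·δ^3·437; dividing through, δ = 409/437 = 0.93593.
Now use the now-vs-future pair: 625 = β·δ·829 gives β = 625/(0.93593·829) ≈ 0.806.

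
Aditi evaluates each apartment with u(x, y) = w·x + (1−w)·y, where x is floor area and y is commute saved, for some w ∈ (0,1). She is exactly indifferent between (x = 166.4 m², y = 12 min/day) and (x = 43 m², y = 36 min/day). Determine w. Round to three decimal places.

Equating utilities: w·166.4 + (1−w)·12 = w·43 + (1−w)·36.
Collecting terms: w·123.4 = (1−w)·24.
Hence w = 24/(123.4+24) = 24/147.4 = 0.163.

w = 0.163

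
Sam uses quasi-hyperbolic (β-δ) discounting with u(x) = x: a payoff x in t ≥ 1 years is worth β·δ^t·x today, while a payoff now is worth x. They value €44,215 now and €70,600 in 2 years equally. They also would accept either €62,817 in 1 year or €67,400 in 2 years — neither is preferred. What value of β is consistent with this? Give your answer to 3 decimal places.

Both payoffs in the second observation are in the future, so β drops out: δ^1·62817 = δ^2·67400 ⇒ δ = 62817/67400 = 0.93200.
Substituting δ into 44215 = β·δ^2·70600: β = 44215/(61325.245) ≈ 0.721.

β ≈ 0.721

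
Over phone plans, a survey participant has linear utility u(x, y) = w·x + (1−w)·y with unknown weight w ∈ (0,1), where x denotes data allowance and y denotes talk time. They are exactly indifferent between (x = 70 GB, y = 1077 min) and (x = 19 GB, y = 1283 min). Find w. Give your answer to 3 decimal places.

Indifference: w·70 + (1−w)·1077 = w·19 + (1−w)·1283.
Rearranging, 51·w − 206·(1−w) = 0.
Hence w = 206/(51+206) = 206/257 = 0.802.

w = 0.802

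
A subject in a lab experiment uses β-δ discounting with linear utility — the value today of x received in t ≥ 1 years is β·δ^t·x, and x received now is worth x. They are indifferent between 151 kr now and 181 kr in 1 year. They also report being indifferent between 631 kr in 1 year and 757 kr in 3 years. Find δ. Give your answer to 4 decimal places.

δ ≈ 0.9130

Both payoffs in the second observation are in the future, so β drops out: δ^1·631 = δ^3·757 ⇒ δ^2 = 631/757 = 0.83355, so δ = 0.91299.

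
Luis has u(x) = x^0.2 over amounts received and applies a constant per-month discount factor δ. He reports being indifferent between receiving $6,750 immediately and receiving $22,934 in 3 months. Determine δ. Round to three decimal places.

Indifference means u(6750) = δ^3 · u(22934), so δ^3 = u(6750)/u(22934).
With u(x) = x^0.2: δ^3 = 6750^0.2/22934^0.2 = (6750/22934)^0.2 = 0.78301.
Hence δ = (0.78301)^(1/3) = 0.92170.

δ ≈ 0.922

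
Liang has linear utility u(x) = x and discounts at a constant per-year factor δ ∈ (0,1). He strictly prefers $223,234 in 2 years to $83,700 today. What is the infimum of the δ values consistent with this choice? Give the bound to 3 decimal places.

δ > 0.612

Comparing present values: 83700 < δ^2·223234.
So δ^2 > 83700/223234 = 0.37494; taking the square root of both positive sides preserves the inequality.
δ > (83700/223234)^(1/2) ≈ 0.612.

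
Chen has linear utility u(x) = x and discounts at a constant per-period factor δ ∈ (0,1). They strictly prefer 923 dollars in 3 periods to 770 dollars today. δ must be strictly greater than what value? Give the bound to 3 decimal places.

δ > 0.941

Comparing present values: 770 < δ^3·923.
Dividing by 923: δ^3 > 0.83424. Both sides are positive, so the cube root keeps the direction.
δ > 0.83424^(1/3) = 0.941.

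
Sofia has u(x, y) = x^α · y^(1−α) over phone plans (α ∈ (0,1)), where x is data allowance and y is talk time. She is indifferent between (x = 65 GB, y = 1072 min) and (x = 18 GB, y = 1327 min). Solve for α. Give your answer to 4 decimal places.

α ≈ 0.1425

Set the two utilities equal: 65^α·1072^(1−α) = 18^α·1327^(1−α).
Rearrange to (65/18)^α = (1327/1072)^(1−α) and take logs: α·1.2840155 = (1−α)·0.2133947.
With A = 1.2840155 and B = 0.2133947: α·A = (1−α)·B, so α = B/(A+B) = 0.2133947/1.4974102 ≈ 0.1425.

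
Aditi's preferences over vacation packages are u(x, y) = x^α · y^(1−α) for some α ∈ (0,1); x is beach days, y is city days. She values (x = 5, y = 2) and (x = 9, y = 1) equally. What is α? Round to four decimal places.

Set the two utilities equal: 5^α·2^(1−α) = 9^α·1^(1−α).
Taking logs: α·ln 5 + (1−α)·ln 2 = α·ln 9 + (1−α)·ln 1, i.e. α·-0.5877867 = (1−α)·-0.6931472.
So α/(1−α) = (-0.6931472)/(-0.5877867) = 1.1792495, and α = 1.1792495/2.1792495 ≈ 0.5411.

α ≈ 0.5411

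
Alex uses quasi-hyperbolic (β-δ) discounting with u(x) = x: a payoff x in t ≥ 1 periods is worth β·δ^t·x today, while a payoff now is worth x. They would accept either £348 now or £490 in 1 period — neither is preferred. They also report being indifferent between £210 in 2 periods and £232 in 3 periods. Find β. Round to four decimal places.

β ≈ 0.7846

From the later pair, β·δ^2·210 = β·δ^3·232; dividing through, δ = 210/232 = 0.90517.
The first indifference: 348 = β·δ·490, so β = 348/(δ·490) = 348/(0.90517·490) ≈ 0.7846.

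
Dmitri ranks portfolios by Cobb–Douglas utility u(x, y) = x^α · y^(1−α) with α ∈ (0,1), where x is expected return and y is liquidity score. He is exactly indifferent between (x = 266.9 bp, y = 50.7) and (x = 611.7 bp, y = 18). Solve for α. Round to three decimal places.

Set the two utilities equal: 266.9^α·50.7^(1−α) = 611.7^α·18^(1−α).
Taking logs: α·ln 266.9 + (1−α)·ln 50.7 = α·ln 611.7 + (1−α)·ln 18, i.e. α·-0.829368 = (1−α)·-1.035554.
So α/(1−α) = (-1.035554)/(-0.829368) = 1.248606, and α = 1.248606/2.248606 ≈ 0.555.

α ≈ 0.555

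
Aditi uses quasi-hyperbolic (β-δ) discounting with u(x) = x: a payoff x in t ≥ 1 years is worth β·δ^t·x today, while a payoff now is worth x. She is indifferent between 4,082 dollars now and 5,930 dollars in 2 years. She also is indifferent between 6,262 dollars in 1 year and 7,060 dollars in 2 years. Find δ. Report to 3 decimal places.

From the later pair, β·δ^1·6262 = β·δ^2·7060; dividing through, δ = 6262/7060 = 0.88697.

δ ≈ 0.887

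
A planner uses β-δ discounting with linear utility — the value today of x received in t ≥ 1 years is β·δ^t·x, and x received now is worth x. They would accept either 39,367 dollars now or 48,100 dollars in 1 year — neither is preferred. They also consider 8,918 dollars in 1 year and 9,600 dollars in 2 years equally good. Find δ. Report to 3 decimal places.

δ ≈ 0.929

The second indifference involves only future payoffs, so β cancels: β·δ^1·8918 = β·δ^2·9600, giving δ = 8918/9600 = 0.92896.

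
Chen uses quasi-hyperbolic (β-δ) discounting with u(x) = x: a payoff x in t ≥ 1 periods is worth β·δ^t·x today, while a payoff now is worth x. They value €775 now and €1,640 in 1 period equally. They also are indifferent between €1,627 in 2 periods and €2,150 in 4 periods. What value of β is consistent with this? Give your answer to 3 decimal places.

The second indifference involves only future payoffs, so β cancels: β·δ^2·1627 = β·δ^4·2150, giving δ^2 = 1627/2150 = 0.75674, so δ = 0.86991.
Now use the now-vs-future pair: 775 = β·δ·1640 gives β = 775/(0.86991·1640) ≈ 0.543.

β ≈ 0.543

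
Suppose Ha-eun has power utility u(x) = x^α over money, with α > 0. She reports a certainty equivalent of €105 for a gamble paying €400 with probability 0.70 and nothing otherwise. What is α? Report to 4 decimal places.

α ≈ 0.2667

Since u(0) = 0, the lottery's EU is 0.70·400^α.
Setting u(105) equal to that: 105^α = 0.70·400^α ⇒ (105/400)^α = 0.70.
α = ln(0.70) / ln(105/400) = -0.3566749/-1.3375042 ≈ 0.2667.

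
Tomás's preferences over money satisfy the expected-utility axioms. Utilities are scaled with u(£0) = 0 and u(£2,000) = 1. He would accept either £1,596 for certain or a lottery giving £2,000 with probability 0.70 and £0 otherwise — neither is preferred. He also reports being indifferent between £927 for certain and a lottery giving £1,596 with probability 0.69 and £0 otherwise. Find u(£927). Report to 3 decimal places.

0.483

First, u(£1,596) = 0.70·u(£2,000) + 0.30·u(£0) = 0.70.
The second indifference gives u(£927) = 0.69·u(£1,596) + 0.31·u(£0) = 0.69·0.70 + 0.31·0.00 = 0.4830.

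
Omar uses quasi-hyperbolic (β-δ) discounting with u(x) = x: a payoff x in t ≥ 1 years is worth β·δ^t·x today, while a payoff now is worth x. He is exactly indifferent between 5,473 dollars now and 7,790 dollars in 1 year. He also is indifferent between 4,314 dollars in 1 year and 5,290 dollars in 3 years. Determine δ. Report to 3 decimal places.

δ ≈ 0.903

From the later pair, β·δ^1·4314 = β·δ^3·5290; dividing through, δ^2 = 4314/5290 = 0.81550, so δ = 0.90305.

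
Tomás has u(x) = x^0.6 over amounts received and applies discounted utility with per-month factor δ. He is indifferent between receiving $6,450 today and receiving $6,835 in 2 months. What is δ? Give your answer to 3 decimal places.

The payoff in 2 months is discounted by δ^2, so u(6450) = δ^2·u(6835) and δ^2 = u(6450)/u(6835).
Since u(x) = x^0.6, δ^2 = (6450/6835)^0.6 = 0.94367^0.6 = 0.96581.
Hence δ = (0.96581)^(1/2) = 0.98276.

δ ≈ 0.983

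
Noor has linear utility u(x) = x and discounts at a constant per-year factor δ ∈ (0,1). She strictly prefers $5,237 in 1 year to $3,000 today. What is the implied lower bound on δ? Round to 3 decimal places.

Comparing present values: 3000 < δ·5237.
Dividing through by 5237 gives δ > 0.57285.

δ > 0.573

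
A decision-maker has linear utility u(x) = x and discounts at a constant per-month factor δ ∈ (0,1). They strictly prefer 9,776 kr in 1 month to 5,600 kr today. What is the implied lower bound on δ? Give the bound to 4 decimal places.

δ > 0.5728

The preference means 5600 < δ·9776.
Dividing through by 9776 gives δ > 0.57283.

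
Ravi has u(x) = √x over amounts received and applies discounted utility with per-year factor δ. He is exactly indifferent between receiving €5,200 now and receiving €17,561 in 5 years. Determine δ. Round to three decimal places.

Equating discounted utilities: u(5200) = δ^5·u(17561) ⇒ δ^5 = u(5200)/u(17561).
With u(x) = √x: δ^5 = √5200/√17561 = √(5200/17561) = 0.54416.
Taking the 5th root: δ = 0.54416^(1/5) ≈ 0.885.

δ ≈ 0.885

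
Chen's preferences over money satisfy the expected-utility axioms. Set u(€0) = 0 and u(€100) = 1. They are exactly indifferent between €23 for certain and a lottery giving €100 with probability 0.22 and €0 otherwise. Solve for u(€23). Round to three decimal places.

The indifference gives u(€23) = 0.22·u(€100) + 0.78·u(€0) = 0.22·1 + 0.78·0 = 0.22.

0.220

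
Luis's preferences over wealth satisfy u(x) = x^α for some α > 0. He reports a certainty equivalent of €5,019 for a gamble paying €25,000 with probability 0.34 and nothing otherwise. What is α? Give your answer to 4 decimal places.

The lottery's expected utility is 0.34·u(25000) + 0.66·u(0) = 0.34·25000^α (since u(0) = 0 for α > 0).
Setting u(5019) equal to that: 5019^α = 0.34·25000^α ⇒ (5019/25000)^α = 0.34.
α = ln(0.34) / ln(5019/25000) = -1.0788097/-1.6056451 ≈ 0.6719.

α ≈ 0.6719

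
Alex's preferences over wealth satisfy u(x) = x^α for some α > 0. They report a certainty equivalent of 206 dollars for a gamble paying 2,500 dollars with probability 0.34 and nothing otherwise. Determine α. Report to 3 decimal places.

α ≈ 0.432

Since u(0) = 0, the lottery's EU is 0.34·2500^α.
Setting u(206) equal to that: 206^α = 0.34·2500^α ⇒ (206/2500)^α = 0.34.
Taking logs: α·ln(206/2500) = ln(0.34), so α = -1.078810 / -2.496170 ≈ 0.432.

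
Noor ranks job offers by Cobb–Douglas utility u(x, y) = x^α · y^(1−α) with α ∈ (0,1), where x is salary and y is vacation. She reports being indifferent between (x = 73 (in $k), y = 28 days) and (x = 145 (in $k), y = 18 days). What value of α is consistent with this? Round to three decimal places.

Indifference: 73^α · 28^(1−α) = 145^α · 18^(1−α).
Rearrange to (73/145)^α = (18/28)^(1−α) and take logs: α·-0.686274 = (1−α)·-0.441833.
With A = -0.686274 and B = -0.441833: α·A = (1−α)·B, so α = B/(A+B) = -0.441833/-1.128107 ≈ 0.392.

α ≈ 0.392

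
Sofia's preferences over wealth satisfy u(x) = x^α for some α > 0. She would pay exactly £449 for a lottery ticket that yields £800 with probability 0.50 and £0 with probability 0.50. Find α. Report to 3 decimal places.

Since u(0) = 0, the lottery's EU is 0.50·800^α.
Indifference: 449^α = 0.50·800^α, so (449/800)^α = 0.50.
Take logs: α = ln 0.50 / ln(449/800) ≈ 1.20007.

α ≈ 1.200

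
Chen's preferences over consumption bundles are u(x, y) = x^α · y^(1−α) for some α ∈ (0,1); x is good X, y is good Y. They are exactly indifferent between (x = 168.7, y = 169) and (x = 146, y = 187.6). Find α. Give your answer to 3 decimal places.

Set the two utilities equal: 168.7^α·169^(1−α) = 146^α·187.6^(1−α).
(168.7/146)^α = (187.6/169)^(1−α); take logs: α·ln(168.7/146) = (1−α)·ln(187.6/169), i.e. α·0.144515 = (1−α)·0.104413.
So α/(1−α) = (0.104413)/(0.144515) = 0.722506, and α = 0.722506/1.722506 ≈ 0.419.

α ≈ 0.419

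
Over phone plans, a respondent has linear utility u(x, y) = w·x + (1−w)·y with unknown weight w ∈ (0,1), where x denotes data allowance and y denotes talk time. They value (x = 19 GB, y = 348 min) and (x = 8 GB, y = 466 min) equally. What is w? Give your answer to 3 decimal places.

w = 0.915

u(19,348) = u(8,466) means w·19 + (1−w)·348 = w·8 + (1−w)·466.
Collecting terms: w·11 = (1−w)·118.
Hence w = 118/(11+118) = 118/129 = 0.915.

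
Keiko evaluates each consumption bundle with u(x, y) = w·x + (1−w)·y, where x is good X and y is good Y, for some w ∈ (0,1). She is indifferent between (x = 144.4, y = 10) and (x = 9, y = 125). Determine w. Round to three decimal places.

w = 0.459

Equating utilities: w·144.4 + (1−w)·10 = w·9 + (1−w)·125.
w·(144.4−9) = (1−w)·(125−10), i.e. w·135.4 = (1−w)·115.
Hence w = 115/(135.4+115) = 115/250.4 = 0.459.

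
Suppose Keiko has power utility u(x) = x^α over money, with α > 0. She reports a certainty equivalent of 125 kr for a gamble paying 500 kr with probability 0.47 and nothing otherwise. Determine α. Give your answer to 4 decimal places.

Since u(0) = 0, the lottery's EU is 0.47·500^α.
Setting u(125) equal to that: 125^α = 0.47·500^α ⇒ (125/500)^α = 0.47.
α = ln(0.47) / ln(125/500) = -0.7550226/-1.3862944 ≈ 0.5446.

α ≈ 0.5446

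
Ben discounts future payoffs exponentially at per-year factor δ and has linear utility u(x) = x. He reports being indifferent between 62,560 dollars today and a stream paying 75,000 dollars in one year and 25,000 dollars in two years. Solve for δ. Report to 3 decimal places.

Equating present values: 62560 = 75000δ + 25000δ².
That is, 25000δ² + 75000δ − 62560 = 0, a quadratic in δ.
The positive root is δ = [−75000 + √(75000² + 4·25000·62560)] / (2·25000) = (−75000 + 109000.000)/50000 ≈ 0.680.

δ ≈ 0.680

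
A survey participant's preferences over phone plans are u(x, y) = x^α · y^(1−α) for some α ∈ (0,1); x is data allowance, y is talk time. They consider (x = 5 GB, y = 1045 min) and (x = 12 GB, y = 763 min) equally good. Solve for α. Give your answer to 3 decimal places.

Set the two utilities equal: 5^α·1045^(1−α) = 12^α·763^(1−α).
Rearrange to (5/12)^α = (763/1045)^(1−α) and take logs: α·-0.875469 = (1−α)·-0.314514.
With A = -0.875469 and B = -0.314514: α·A = (1−α)·B, so α = B/(A+B) = -0.314514/-1.189983 ≈ 0.264.

α ≈ 0.264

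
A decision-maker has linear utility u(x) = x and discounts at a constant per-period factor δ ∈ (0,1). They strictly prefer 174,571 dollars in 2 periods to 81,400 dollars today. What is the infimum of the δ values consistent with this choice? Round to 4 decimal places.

Under u(x) = x this choice says 81400 < δ^2·174571.
Dividing by 174571: δ^2 > 0.46629. Both sides are positive, so the square root keeps the direction.
δ > 0.46629^(1/2) = 0.6829.

δ > 0.6829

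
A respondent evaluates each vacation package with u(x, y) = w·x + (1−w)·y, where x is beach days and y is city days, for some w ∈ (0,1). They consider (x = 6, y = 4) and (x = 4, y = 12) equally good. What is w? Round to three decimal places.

w = 0.800

Indifference: w·6 + (1−w)·4 = w·4 + (1−w)·12.
Collecting terms: w·2 = (1−w)·8.
So w/(1−w) = 8/2 = 4.0000, giving w = 8/(2+8) = 0.800.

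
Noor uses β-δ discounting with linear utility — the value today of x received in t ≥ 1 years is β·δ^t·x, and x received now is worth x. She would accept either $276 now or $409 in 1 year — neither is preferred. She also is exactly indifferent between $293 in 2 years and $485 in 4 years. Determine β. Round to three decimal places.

From the later pair, β·δ^2·293 = β·δ^4·485; dividing through, δ^2 = 293/485 = 0.60412, so δ = 0.77725.
Substituting δ into 276 = β·δ·409: β = 276/(317.897) ≈ 0.868.

β ≈ 0.868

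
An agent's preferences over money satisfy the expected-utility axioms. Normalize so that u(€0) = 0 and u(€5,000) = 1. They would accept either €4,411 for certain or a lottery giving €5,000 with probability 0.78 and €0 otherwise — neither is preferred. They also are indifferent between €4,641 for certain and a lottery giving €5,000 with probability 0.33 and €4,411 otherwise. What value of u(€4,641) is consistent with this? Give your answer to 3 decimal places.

0.853

The first gamble pins u(€4,411): it must equal 0.78·1 + 0.22·0 = 0.78.
Then u(€4,641) = 0.33·u(€5,000) + 0.67·u(€4,411) = 0.33·1.00 + 0.67·0.78 = 0.8526.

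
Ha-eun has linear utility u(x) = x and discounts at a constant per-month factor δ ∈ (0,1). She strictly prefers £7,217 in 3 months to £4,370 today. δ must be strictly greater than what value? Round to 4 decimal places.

Comparing present values: 4370 < δ^3·7217.
Dividing by 7217: δ^3 > 0.60551. Both sides are positive, so the cube root keeps the direction.
δ > (4370/7217)^(1/3) ≈ 0.8460.

δ > 0.8460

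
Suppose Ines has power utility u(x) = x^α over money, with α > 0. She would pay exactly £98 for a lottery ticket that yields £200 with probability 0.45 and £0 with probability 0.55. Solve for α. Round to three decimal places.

α ≈ 1.119

Since u(0) = 0, the lottery's EU is 0.45·200^α.
Equating: 98^α = 0.45·200^α, i.e. 0.4900^α = 0.45.
Taking logs: α·ln(98/200) = ln(0.45), so α = -0.798508 / -0.713350 ≈ 1.119.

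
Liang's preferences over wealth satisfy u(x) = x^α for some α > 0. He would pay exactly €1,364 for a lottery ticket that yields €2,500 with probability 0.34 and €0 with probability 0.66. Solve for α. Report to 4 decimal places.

α ≈ 1.7806

Since u(0) = 0, the lottery's EU is 0.34·2500^α.
Equating: 1364^α = 0.34·2500^α, i.e. 0.5456^α = 0.34.
α = ln(0.34) / ln(1364/2500) = -1.0788097/-0.6058692 ≈ 1.7806.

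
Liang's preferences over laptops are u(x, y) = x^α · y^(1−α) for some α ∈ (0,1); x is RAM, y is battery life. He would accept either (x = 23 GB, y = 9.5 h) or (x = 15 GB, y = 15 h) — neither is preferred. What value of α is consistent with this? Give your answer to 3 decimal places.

Indifference: 23^α · 9.5^(1−α) = 15^α · 15^(1−α).
(23/15)^α = (15/9.5)^(1−α); take logs: α·ln(23/15) = (1−α)·ln(15/9.5), i.e. α·0.427444 = (1−α)·0.456758.
With A = 0.427444 and B = 0.456758: α·A = (1−α)·B, so α = B/(A+B) = 0.456758/0.884202 ≈ 0.517.

α ≈ 0.517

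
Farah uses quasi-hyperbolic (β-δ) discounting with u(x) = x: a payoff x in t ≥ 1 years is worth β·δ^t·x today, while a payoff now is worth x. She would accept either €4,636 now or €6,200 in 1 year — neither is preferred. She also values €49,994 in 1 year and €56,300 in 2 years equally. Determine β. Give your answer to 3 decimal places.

From the later pair, β·δ^1·49994 = β·δ^2·56300; dividing through, δ = 49994/56300 = 0.88799.
Substituting δ into 4636 = β·δ·6200: β = 4636/(5505.556) ≈ 0.842.

β ≈ 0.842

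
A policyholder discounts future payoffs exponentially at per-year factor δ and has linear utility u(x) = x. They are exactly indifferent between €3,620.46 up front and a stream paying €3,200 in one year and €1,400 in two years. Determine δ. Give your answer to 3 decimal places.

δ ≈ 0.830

Present value of the stream is 3200·δ + 1400·δ². Indifference gives 3200δ + 1400δ² = 3620.46.
Rearranged: 1400δ² + 3200δ − 3620.46 = 0.
δ = (−3200 + √(3200² + 4·1400·3620.46)) / (2·1400) = (−3200 + √30514576.00) / 2800 ≈ 0.830.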